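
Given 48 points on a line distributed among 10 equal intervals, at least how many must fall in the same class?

By pigeonhole with 48 objects and 10 categories: ceiling(48/10).

Final answer: 5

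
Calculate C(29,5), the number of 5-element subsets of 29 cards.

C(29,5) = 29!/(5! x 24!).

Final answer: \binom{29}{5} = 118755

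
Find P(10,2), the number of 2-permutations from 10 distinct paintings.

P(10,2) = 10!/(10-2)! = 10!/8!.

Final answer: P(10,2) = 90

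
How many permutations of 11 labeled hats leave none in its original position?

Use the recurrence D(n) = (n-1)(D(n-1) + D(n-2)) with D(0)=1, D(1)=0.
D(2) = 1 x (0 + 1) = 1
D(3) = 2 x (1 + 0) = 2
D(4) = 3 x (2 + 1) = 9
D(5) = 4 x (9 + 2) = 44
D(6) = 5 x (44 + 9) = 265
D(7) = 6 x (265 + 44) = 1854
D(8) = 7 x (1854 + 265) = 14833
D(9) = 8 x (14833 + 1854) = 133496
D(10) = 9 x (133496 + 14833) = 1334961
D(11) = 10 x (D(10) + D(9)) = 10 x (1334961 + 133496)

Final answer: D(11) = 14684570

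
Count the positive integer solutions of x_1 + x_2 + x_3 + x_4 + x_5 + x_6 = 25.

Substitute x'_i = x_i - 1 (so x'_i >= 0). Then sum x'_i = 25 - 6 = 19.
Stars and bars: C(19+6-1, 6-1) = C(24,5).

Final answer: C(24,5) = 42504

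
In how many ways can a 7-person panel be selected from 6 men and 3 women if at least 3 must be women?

Sum over valid woman counts:
C(3,3)C(6,4).

Final answer: 15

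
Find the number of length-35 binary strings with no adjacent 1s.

Classify by the final bit: ...0 gives a(n-1) strings, ...01 gives a(n-2) strings. Thus a(n) = a(n-1) + a(n-2) with a(1)=2, a(2)=3.
Computing successive values: a(1)=2, a(2)=3, a(3)=5, a(4)=8, a(5)=13, a(6)=21, a(7)=34, a(8)=55, a(9)=89, a(10)=144, a(11)=233, a(12)=377, a(13)=610, a(14)=987, a(15)=1597, a(16)=2584, a(17)=4181, a(18)=6765, a(19)=10946, a(20)=17711, a(21)=28657, a(22)=46368, a(23)=75025, a(24)=121393, a(25)=196418, a(26)=317811, a(27)=514229, a(28)=832040, a(29)=1346269, a(30)=2178309, a(31)=3524578, a(32)=5702887, a(33)=9227465, a(34)=14930352, a(35)=24157817.

Final answer: 24157817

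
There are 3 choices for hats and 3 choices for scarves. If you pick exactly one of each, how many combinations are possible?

By the multiplication principle: 3 x 3.

Final answer: 9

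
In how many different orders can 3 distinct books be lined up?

The number of ways to arrange 3 distinct objects is 3!.

Final answer: 3! = 6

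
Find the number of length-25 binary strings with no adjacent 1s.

A valid string ends in 0 (append to any length-(n-1) valid string) or in 01 (append to any length-(n-2) valid string), so a(n) = a(n-1) + a(n-2) with a(1)=2, a(2)=3.
Building up term by term: a(1)=2, a(2)=3, a(3)=5, a(4)=8, a(5)=13, a(6)=21, a(7)=34, a(8)=55, a(9)=89, a(10)=144, a(11)=233, a(12)=377, a(13)=610, a(14)=987, a(15)=1597, a(16)=2584, a(17)=4181, a(18)=6765, a(19)=10946, a(20)=17711, a(21)=28657, a(22)=46368, a(23)=75025, a(24)=121393, a(25)=196418.

Final answer: 196418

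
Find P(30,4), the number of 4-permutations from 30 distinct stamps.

P(30,4) = 30!/(30-4)! = 30!/26!.

Final answer: P(30,4) = 657720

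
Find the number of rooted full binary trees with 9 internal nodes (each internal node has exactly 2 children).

This is a standard Catalan-number count: the answer is C_n. Here n = 9.
Using C_0 = 1 and C_(k+1) = C_k x 2(2k+1)/(k+2), build up term by term: C_1=1, C_2=2, C_3=5, C_4=14, C_5=42, C_6=132, C_7=429, C_8=1430, C_9=4862.

Final answer: C_{9} = 4862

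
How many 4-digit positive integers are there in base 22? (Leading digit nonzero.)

In base 22, the leading digit has 21 choices (1..21); each of the remaining 3 digits has 22 choices.
Total: 21 x 22^3.

Final answer: 223608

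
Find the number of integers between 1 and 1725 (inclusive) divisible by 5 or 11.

Multiples of 5: 345. Multiples of 11: 156. Of both (lcm=55): 31.
By inclusion-exclusion: 345 + 156 - 31.

Final answer: 470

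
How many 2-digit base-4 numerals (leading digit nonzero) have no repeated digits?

First digit: 3 (nonzero). Second: 3 (not first). Third: 2, etc.
Total: 3 x 3.

Final answer: 9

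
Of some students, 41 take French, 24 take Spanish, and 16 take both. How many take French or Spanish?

|A union B| = |A| + |B| - |A intersect B| = 41 + 24 - 16.

Final answer: 49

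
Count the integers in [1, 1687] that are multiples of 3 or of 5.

Multiples of 3: 562. Multiples of 5: 337. Of both (lcm=15): 112.
By inclusion-exclusion: 562 + 337 - 112.

Final answer: 787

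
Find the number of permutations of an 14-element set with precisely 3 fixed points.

Choose which 3 elements are fixed: C(14,3) = 364.
Derange the remaining 11 using D(j) = (j-1)(D(j-1) + D(j-2)), D(0)=1, D(1)=0: D(2)=1, D(3)=2, D(4)=9, D(5)=44, D(6)=265, D(7)=1854, D(8)=14833, D(9)=133496, D(10)=1334961, D(11)=14684570.
Total: 364 x 14684570.

Final answer: C(14,3) D(11) = 5345183480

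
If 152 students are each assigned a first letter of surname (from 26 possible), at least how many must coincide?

There are 26 possible values for first letter of surname. With 152 students and 26 categories, by pigeonhole: ceiling(152/26).

Final answer: 6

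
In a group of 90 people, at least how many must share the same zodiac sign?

There are 12 possible values for zodiac sign. With 90 people and 12 categories, by pigeonhole: ceiling(90/12).

Final answer: 8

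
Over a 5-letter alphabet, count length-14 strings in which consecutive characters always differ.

First character: 5 choices. Each subsequent: 4 choices (must differ from the previous one).
Total: 5 x 4^13.

Final answer: 5 x 4^{13} = 335544320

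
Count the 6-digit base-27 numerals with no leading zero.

These are the integers in [27^5, 27^6), so the count is 27^6 - 27^5 = 26 x 27^5.

Final answer: 373071582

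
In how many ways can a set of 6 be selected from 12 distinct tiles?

C(12,6) = 12!/(6! x 6!).

Final answer: \binom{12}{6} = 924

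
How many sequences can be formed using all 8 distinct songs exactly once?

The number of ways to arrange 8 distinct objects is 8!.

Final answer: 8! = 40320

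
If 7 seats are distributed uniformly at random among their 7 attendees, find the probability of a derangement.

D(n) = (n-1)(D(n-1) + D(n-2)), D(0)=1, D(1)=0.
Building up: D(2)=1, D(3)=2, D(4)=9, D(5)=44, D(6)=265, D(7)=1854.
Total arrangements: 7! = 5040.
Probability = D(7)/7! = 103/280.

Final answer: D(7)/7! = 1854/5040 = 0.367857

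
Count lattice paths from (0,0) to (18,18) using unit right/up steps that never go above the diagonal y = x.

Total monotonic paths to (18,18): C(36,18) = 9075135300.
A path is bad iff it touches y = x + 1; reflecting its initial segment maps bad paths bijectively onto all paths to (17,19), of which there are C(36,19) = 8597496600.
Valid Dyck paths: 9075135300 - 8597496600.
(These counts are the Catalan numbers.)

Final answer: C_{18} = 477638700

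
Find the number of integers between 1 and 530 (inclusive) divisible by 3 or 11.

Multiples of 3: 176. Multiples of 11: 48. Of both (lcm=33): 16.
By inclusion-exclusion: 176 + 48 - 16.

Final answer: 208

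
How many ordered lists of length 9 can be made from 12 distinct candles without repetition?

P(12,9) = 12!/(12-9)! = 12!/3!.

Final answer: P(12,9) = 79833600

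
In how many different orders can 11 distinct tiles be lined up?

The number of ways to arrange 11 distinct objects is 11!.

Final answer: 11! = 39916800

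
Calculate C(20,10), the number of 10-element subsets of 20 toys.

C(20,10) = 20!/(10! x 10!).

Final answer: \binom{20}{10} = 184756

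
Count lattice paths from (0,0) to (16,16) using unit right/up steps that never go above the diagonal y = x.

Total monotonic paths to (16,16): C(32,16) = 601080390.
A path is bad iff it touches y = x + 1; reflecting its initial segment maps bad paths bijectively onto all paths to (15,17), of which there are C(32,17) = 565722720.
Valid Dyck paths: 601080390 - 565722720.
(Equivalently, C_{16} = C(32,16)/17 = 601080390/17.)

Final answer: C_{16} = 35357670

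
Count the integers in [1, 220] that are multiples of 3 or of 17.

Multiples of 3: 73. Multiples of 17: 12. Of both (lcm=51): 4.
By inclusion-exclusion: 73 + 12 - 4.

Final answer: 81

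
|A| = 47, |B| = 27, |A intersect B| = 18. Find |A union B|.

|A union B| = |A| + |B| - |A intersect B| = 47 + 27 - 18.

Final answer: 56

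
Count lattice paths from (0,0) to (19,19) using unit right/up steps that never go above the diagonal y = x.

Total monotonic paths to (19,19): C(38,19) = 35345263800.
Paths that cross above y=x (reflection bijection): C(38,20) = 33578000610.
Valid Dyck paths: 35345263800 - 33578000610.
(Check: C(38,19) - C(38,20) = C(38,19)/20, the Catalan number C_{19}.)

Final answer: C_{19} = 1767263190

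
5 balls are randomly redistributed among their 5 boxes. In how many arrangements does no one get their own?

Derangements satisfy D(n) = (n-1)(D(n-1) + D(n-2)), starting from D(0)=1, D(1)=0.
D(2) = 1 x (0 + 1) = 1
D(3) = 2 x (1 + 0) = 2
D(4) = 3 x (2 + 1) = 9
D(5) = 4 x (D(4) + D(3)) = 4 x (9 + 2)

Final answer: D(5) = 44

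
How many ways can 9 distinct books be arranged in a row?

The number of ways to arrange 9 distinct objects is 9!.

Final answer: 9! = 362880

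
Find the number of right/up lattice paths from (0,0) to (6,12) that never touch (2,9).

Total paths to (6,12): C(18,12) = 18564.
Paths through (2,9): C(11,9) x C(7,3) = 1925.
Avoiding (2,9): 18564 - 1925.

Final answer: 16639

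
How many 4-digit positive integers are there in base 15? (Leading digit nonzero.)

Leading digit: 14 options (nonzero). Other 3 digit(s): 15 options each.
Total: 14 x 15^3.

Final answer: 47250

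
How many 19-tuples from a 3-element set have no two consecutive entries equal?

First character: 3 choices. Each subsequent: 2 choices (must differ from the previous one).
Total: 3 x 2^18.

Final answer: 3 x 2^{18} = 786432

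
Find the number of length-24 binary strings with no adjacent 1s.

A valid string ends in 0 (append to any length-(n-1) valid string) or in 01 (append to any length-(n-2) valid string), so a(n) = a(n-1) + a(n-2) with a(1)=2, a(2)=3.
Iterating the recurrence: a(1)=2, a(2)=3, a(3)=5, a(4)=8, a(5)=13, a(6)=21, a(7)=34, a(8)=55, a(9)=89, a(10)=144, a(11)=233, a(12)=377, a(13)=610, a(14)=987, a(15)=1597, a(16)=2584, a(17)=4181, a(18)=6765, a(19)=10946, a(20)=17711, a(21)=28657, a(22)=46368, a(23)=75025, a(24)=121393.

Final answer: 121393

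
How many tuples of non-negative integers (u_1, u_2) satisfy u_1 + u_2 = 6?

Stars and bars with 6 stars and 1 bars:
C(6+2-1, 2-1) = C(7,1).

Final answer: C(7,1) = 7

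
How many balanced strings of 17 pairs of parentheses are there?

This is counted by the nth Catalan number C_n. Here n = 17 (pairs).
Using C_0 = 1 and C_(k+1) = C_k x 2(2k+1)/(k+2), build up term by term: C_1=1, C_2=2, C_3=5, C_4=14, C_5=42, C_6=132, C_7=429, C_8=1430, C_9=4862, C_10=16796, C_11=58786, C_12=208012, C_13=742900, C_14=2674440, C_15=9694845, C_16=35357670, C_17=129644790.

Final answer: C_{17} = 129644790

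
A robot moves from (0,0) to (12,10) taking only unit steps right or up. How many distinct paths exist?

Each path has 12 right steps and 10 up steps in some order (22 steps total).
Choose which 10 of the 22 steps are up: C(22,10).

Final answer: C(22,10) = 646646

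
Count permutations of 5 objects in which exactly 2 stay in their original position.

Choose which 2 elements are fixed: C(5,2) = 10.
Derange the remaining 3 using D(j) = (j-1)(D(j-1) + D(j-2)), D(0)=1, D(1)=0: D(2)=1, D(3)=2.
Total: 10 x 2.

Final answer: C(5,2) D(3) = 20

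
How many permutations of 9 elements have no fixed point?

D(n) = (n-1)(D(n-1) + D(n-2)), D(0)=1, D(1)=0.
Building up: D(2)=1, D(3)=2, D(4)=9, D(5)=44, D(6)=265, D(7)=1854, D(8)=14833.
D(9) = 8 x (D(8) + D(7)) = 8 x (14833 + 1854).

Final answer: D(9) = 133496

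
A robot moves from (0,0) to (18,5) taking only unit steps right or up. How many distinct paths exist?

Each path has 18 right steps and 5 up steps in some order (23 steps total).
Choose which 5 of the 23 steps are up: C(23,5).

Final answer: C(23,5) = 33649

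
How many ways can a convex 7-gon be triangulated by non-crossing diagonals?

This is a standard Catalan-number count: the answer is C_n. Here n = 7 - 2 = 5.
C_n = (2n)!/(n!(n+1)!), so C_{5} = 10!/(5! x 6!) = C(10,5)/6 = 252/6.

Final answer: C_{5} = 42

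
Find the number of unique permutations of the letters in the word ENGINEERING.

Letters (E:3, G:2, I:2, N:3, R:1). Total letters: 11.
Permutations = 11!/(3! x 3! x 2! x 2!).

Final answer: 277200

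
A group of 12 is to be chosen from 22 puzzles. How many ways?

C(22,12) = 22!/(12! x 10!).

Final answer: \binom{22}{12} = 646646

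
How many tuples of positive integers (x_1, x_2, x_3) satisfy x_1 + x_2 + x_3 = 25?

Substitute x'_i = x_i - 1 (so x'_i >= 0). Then sum x'_i = 25 - 3 = 22.
Stars and bars: C(22+3-1, 3-1) = C(24,2).

Final answer: C(24,2) = 276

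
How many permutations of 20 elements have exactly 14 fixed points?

Choose which 14 elements are fixed: C(20,14) = 38760.
Derange the remaining 6 using D(j) = (j-1)(D(j-1) + D(j-2)), D(0)=1, D(1)=0: D(2)=1, D(3)=2, D(4)=9, D(5)=44, D(6)=265.
Total: 38760 x 265.

Final answer: C(20,14) D(6) = 10271400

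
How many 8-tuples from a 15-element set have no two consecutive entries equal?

First character: 15 choices. Each subsequent: 14 choices (must differ from the previous one).
Total: 15 x 14^7.

Final answer: 15 x 14^{7} = 1581202560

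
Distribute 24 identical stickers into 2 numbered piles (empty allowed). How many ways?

Stars and bars: C(n+k-1, k-1) = C(25,1).

Final answer: C(25,1) = 25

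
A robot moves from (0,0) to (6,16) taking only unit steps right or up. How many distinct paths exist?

Each path has 6 right steps and 16 up steps in some order (22 steps total).
Choose which 16 of the 22 steps are up: C(22,16).

Final answer: C(22,16) = 74613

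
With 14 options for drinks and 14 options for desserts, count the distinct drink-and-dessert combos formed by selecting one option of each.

By the multiplication principle: 14 x 14.

Final answer: 196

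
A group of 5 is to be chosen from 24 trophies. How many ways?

C(24,5) = 24!/(5! x 19!).

Final answer: \binom{24}{5} = 42504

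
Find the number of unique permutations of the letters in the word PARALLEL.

Letters (A:2, E:1, L:3, P:1, R:1). Total letters: 8.
Permutations = 8!/(3! x 2!).

Final answer: 3360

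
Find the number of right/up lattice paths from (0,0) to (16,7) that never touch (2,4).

Total paths to (16,7): C(23,7) = 245157.
Paths through (2,4): C(6,4) x C(17,3) = 10200.
Avoiding (2,4): 245157 - 10200.

Final answer: 234957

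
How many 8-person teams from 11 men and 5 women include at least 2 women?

Sum over valid woman counts:
C(5,2)C(11,6) = 4620
C(5,3)C(11,5) = 4620
C(5,4)C(11,4) = 1650
C(5,5)C(11,3) = 165
Total: 4620 + 4620 + 1650 + 165.

Final answer: 11055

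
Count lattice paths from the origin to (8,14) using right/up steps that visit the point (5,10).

Paths (0,0)->(5,10): C(15,10) = 3003.
Paths (5,10)->(8,14): C(7,4) = 35.
By multiplication principle: 3003 x 35.

Final answer: 105105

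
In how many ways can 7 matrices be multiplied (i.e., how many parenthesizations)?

The structures are counted by the Catalan number C_n. Here n = 7 - 1 = 6.
C_n = C(2n,n)/(n+1), so C_{6} = C(12,6)/7 = 924/7.

Final answer: C_{6} = 132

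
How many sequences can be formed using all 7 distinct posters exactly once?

The number of ways to arrange 7 distinct objects is 7!.

Final answer: 7! = 5040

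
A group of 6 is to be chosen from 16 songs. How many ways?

C(16,6) = 16!/(6! x 10!).

Final answer: \binom{16}{6} = 8008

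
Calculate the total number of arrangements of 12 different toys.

The number of ways to arrange 12 distinct objects is 12!.

Final answer: 12! = 479001600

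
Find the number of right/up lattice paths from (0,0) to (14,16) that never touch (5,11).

Total paths to (14,16): C(30,16) = 145422675.
Paths through (5,11): C(16,11) x C(14,5) = 8744736.
Avoiding (5,11): 145422675 - 8744736.

Final answer: 136677939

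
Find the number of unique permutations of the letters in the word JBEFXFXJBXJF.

Letters (B:2, E:1, F:3, J:3, X:3). Total letters: 12.
Permutations = 12!/(3! x 3! x 3! x 2!).

Final answer: 1108800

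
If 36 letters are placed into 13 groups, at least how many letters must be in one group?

By the pigeonhole principle: ceiling(36/13).

Final answer: 3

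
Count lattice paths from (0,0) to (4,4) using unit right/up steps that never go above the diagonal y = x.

Total monotonic paths to (4,4): C(8,4) = 70.
Paths that cross above y=x (reflection bijection): C(8,5) = 56.
Valid Dyck paths: 70 - 56.
(Check: C(8,4) - C(8,5) = C(8,4)/5, the Catalan number C_{4}.)

Final answer: C_{4} = 14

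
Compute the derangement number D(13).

D(n) = (n-1)(D(n-1) + D(n-2)), D(0)=1, D(1)=0.
D(2) = 1 x (0 + 1) = 1
D(3) = 2 x (1 + 0) = 2
D(4) = 3 x (2 + 1) = 9
D(5) = 4 x (9 + 2) = 44
D(6) = 5 x (44 + 9) = 265
D(7) = 6 x (265 + 44) = 1854
D(8) = 7 x (1854 + 265) = 14833
D(9) = 8 x (14833 + 1854) = 133496
D(10) = 9 x (133496 + 14833) = 1334961
D(11) = 10 x (1334961 + 133496) = 14684570
D(12) = 11 x (14684570 + 1334961) = 176214841
D(13) = 12 x (D(12) + D(11)) = 12 x (176214841 + 14684570)

Final answer: D(13) = 2290792932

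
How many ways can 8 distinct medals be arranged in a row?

The number of ways to arrange 8 distinct objects is 8!.

Final answer: 8! = 40320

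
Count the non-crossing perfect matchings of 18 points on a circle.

The structures are counted by the Catalan number C_n. Here n = 18/2 = 9.
C_n = C(2n,n) - C(2n,n+1), so C_{9} = C(18,9) - C(18,10) = 48620 - 43758.

Final answer: C_{9} = 4862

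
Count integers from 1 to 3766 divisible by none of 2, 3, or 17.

|div by 2|=1883, |div by 3|=1255, |div by 17|=221.
|div by 2&3|=627, |div by 2&17|=110, |div by 3&17|=73, |div by all|=36.
By inclusion-exclusion, divisible by at least one: 1883+1255+221-627-110-73+36 = 2585.
Not divisible by any: 3766 - 2585.

Final answer: 1181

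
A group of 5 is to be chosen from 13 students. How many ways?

C(13,5) = 13!/(5! x (13-5)!).

Final answer: C(13,5) = 1287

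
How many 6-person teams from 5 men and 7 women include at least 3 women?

Sum over valid woman counts:
C(7,3)C(5,3) = 350
C(7,4)C(5,2) = 350
C(7,5)C(5,1) = 105
C(7,6)C(5,0) = 7
Total: 350 + 350 + 105 + 7.

Final answer: 812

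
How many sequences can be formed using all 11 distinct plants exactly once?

The number of ways to arrange 11 distinct objects is 11!.

Final answer: 11! = 39916800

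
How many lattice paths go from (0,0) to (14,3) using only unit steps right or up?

Each path has 14 right steps and 3 up steps in some order (17 steps total).
Choose which 3 of the 17 steps are up: C(17,3).

Final answer: C(17,3) = 680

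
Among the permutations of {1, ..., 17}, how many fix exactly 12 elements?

Choose which 12 elements are fixed: C(17,12) = 6188.
Derange the remaining 5 using D(j) = (j-1)(D(j-1) + D(j-2)), D(0)=1, D(1)=0: D(2)=1, D(3)=2, D(4)=9, D(5)=44.
Total: 6188 x 44.

Final answer: C(17,12) D(5) = 272272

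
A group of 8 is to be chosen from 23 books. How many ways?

C(23,8) = 23!/(8! x 15!).

Final answer: \binom{23}{8} = 490314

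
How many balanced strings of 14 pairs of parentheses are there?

The structures are counted by the Catalan number C_n. Here n = 14 (pairs).
C_n = C(2n,n) - C(2n,n+1), so C_{14} = C(28,14) - C(28,15) = 40116600 - 37442160.

Final answer: C_{14} = 2674440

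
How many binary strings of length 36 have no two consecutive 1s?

Let a(n) count valid strings. If the last bit is 0 the prefix is any valid string of length n-1; if it is 1 the string must end in 01 with a valid prefix of length n-2. So a(n) = a(n-1) + a(n-2), a(1)=2, a(2)=3.
Iterating the recurrence: a(1)=2, a(2)=3, a(3)=5, a(4)=8, a(5)=13, a(6)=21, a(7)=34, a(8)=55, a(9)=89, a(10)=144, a(11)=233, a(12)=377, a(13)=610, a(14)=987, a(15)=1597, a(16)=2584, a(17)=4181, a(18)=6765, a(19)=10946, a(20)=17711, a(21)=28657, a(22)=46368, a(23)=75025, a(24)=121393, a(25)=196418, a(26)=317811, a(27)=514229, a(28)=832040, a(29)=1346269, a(30)=2178309, a(31)=3524578, a(32)=5702887, a(33)=9227465, a(34)=14930352, a(35)=24157817, a(36)=39088169.

Final answer: 39088169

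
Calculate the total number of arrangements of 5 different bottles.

The number of ways to arrange 5 distinct objects is 5!.

Final answer: 5! = 120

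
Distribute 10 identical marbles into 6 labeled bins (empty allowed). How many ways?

Stars and bars: C(n+k-1, k-1) = C(15,5).

Final answer: C(15,5) = 3003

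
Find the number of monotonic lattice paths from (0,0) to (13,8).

Each path has 13 right steps and 8 up steps in some order (21 steps total).
Choose which 8 of the 21 steps are up: C(21,8).

Final answer: C(21,8) = 203490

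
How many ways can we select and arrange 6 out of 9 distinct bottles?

P(9,6) = 9!/(9-6)! = 9!/3!.

Final answer: P(9,6) = 60480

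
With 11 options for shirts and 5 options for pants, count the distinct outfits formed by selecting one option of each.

By the multiplication principle: 11 x 5.

Final answer: 55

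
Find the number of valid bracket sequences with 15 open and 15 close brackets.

This is a standard Catalan-number count: the answer is C_n. Here n = 15 (pairs).
C_n = C(2n,n)/(n+1), so C_{15} = C(30,15)/16 = 155117520/16.

Final answer: C_{15} = 9694845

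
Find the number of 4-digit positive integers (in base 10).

First digit: 9 choices (1-9). Each of the remaining 3 digits: 10 choices.
Total: 9 x 10^3.

Final answer: 9000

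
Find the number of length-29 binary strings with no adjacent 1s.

A valid string ends in 0 (append to any length-(n-1) valid string) or in 01 (append to any length-(n-2) valid string), so a(n) = a(n-1) + a(n-2) with a(1)=2, a(2)=3.
Iterating the recurrence: a(1)=2, a(2)=3, a(3)=5, a(4)=8, a(5)=13, a(6)=21, a(7)=34, a(8)=55, a(9)=89, a(10)=144, a(11)=233, a(12)=377, a(13)=610, a(14)=987, a(15)=1597, a(16)=2584, a(17)=4181, a(18)=6765, a(19)=10946, a(20)=17711, a(21)=28657, a(22)=46368, a(23)=75025, a(24)=121393, a(25)=196418, a(26)=317811, a(27)=514229, a(28)=832040, a(29)=1346269.

Final answer: 1346269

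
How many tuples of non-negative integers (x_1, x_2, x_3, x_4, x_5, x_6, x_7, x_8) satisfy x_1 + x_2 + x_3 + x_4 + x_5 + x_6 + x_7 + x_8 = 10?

Stars and bars with 10 stars and 7 bars:
C(10+8-1, 8-1) = C(17,7).

Final answer: C(17,7) = 19448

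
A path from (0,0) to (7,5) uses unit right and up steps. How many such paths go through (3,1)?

Paths (0,0)->(3,1): C(4,1) = 4.
Paths (3,1)->(7,5): C(8,4) = 70.
By multiplication principle: 4 x 70.

Final answer: 280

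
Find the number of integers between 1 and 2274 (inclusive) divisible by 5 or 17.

Multiples of 5: 454. Multiples of 17: 133. Of both (lcm=85): 26.
By inclusion-exclusion: 454 + 133 - 26.

Final answer: 561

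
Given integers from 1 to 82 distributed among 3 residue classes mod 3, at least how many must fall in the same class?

By pigeonhole with 82 objects and 3 categories: ceiling(82/3).

Final answer: 28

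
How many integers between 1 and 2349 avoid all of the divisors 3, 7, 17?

|div by 3|=783, |div by 7|=335, |div by 17|=138.
|div by 3&7|=111, |div by 3&17|=46, |div by 7&17|=19, |div by all|=6.
By inclusion-exclusion, divisible by at least one: 783+335+138-111-46-19+6 = 1086.
Not divisible by any: 2349 - 1086.

Final answer: 1263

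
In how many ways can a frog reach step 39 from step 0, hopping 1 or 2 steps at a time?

Let f(n) be the number of climbs. Removing the last move (1 or 2 steps) gives f(n) = f(n-1) + f(n-2); base cases f(1)=1, f(2)=2.
Iterating the recurrence: f(1)=1, f(2)=2, f(3)=3, f(4)=5, f(5)=8, f(6)=13, f(7)=21, f(8)=34, f(9)=55, f(10)=89, f(11)=144, f(12)=233, f(13)=377, f(14)=610, f(15)=987, f(16)=1597, f(17)=2584, f(18)=4181, f(19)=6765, f(20)=10946, f(21)=17711, f(22)=28657, f(23)=46368, f(24)=75025, f(25)=121393, f(26)=196418, f(27)=317811, f(28)=514229, f(29)=832040, f(30)=1346269, f(31)=2178309, f(32)=3524578, f(33)=5702887, f(34)=9227465, f(35)=14930352, f(36)=24157817, f(37)=39088169, f(38)=63245986, f(39)=102334155.

Final answer: 102334155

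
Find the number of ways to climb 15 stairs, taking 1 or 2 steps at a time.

Condition on the final move: it is a 1-step (f(n-1) ways to get there) or a 2-step (f(n-2) ways), so f(n) = f(n-1) + f(n-2), with f(1)=1, f(2)=2.
Building up term by term: f(1)=1, f(2)=2, f(3)=3, f(4)=5, f(5)=8, f(6)=13, f(7)=21, f(8)=34, f(9)=55, f(10)=89, f(11)=144, f(12)=233, f(13)=377, f(14)=610, f(15)=987.

Final answer: 987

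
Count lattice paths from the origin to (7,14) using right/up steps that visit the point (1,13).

Paths (0,0)->(1,13): C(14,13) = 14.
Paths (1,13)->(7,14): C(7,1) = 7.
By multiplication principle: 14 x 7.

Final answer: 98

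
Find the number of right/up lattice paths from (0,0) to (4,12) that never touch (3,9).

Total paths to (4,12): C(16,12) = 1820.
Paths through (3,9): C(12,9) x C(4,3) = 880.
Avoiding (3,9): 1820 - 880.

Final answer: 940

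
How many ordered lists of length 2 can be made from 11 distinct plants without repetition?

P(11,2) = 11!/(11-2)! = 11!/9!.

Final answer: P(11,2) = 110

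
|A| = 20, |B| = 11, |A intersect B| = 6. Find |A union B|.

|A union B| = |A| + |B| - |A intersect B| = 20 + 11 - 6.

Final answer: 25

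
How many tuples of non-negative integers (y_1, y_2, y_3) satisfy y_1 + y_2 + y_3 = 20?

Stars and bars with 20 stars and 2 bars:
C(20+3-1, 3-1) = C(22,2).

Final answer: C(22,2) = 231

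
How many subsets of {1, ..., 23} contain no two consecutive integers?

Let a(n) count such subsets of {1, ..., n}. Either n is excluded (a(n-1) ways) or n is included, forcing n-1 out (a(n-2) ways), so a(n) = a(n-1) + a(n-2) with a(1)=2, a(2)=3.
Computing successive values: a(1)=2, a(2)=3, a(3)=5, a(4)=8, a(5)=13, a(6)=21, a(7)=34, a(8)=55, a(9)=89, a(10)=144, a(11)=233, a(12)=377, a(13)=610, a(14)=987, a(15)=1597, a(16)=2584, a(17)=4181, a(18)=6765, a(19)=10946, a(20)=17711, a(21)=28657, a(22)=46368, a(23)=75025.

Final answer: 75025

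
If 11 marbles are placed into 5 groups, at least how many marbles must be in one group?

By the pigeonhole principle: ceiling(11/5).

Final answer: 3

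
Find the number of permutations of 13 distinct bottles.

The number of ways to arrange 13 distinct objects is 13!.

Final answer: 13! = 6227020800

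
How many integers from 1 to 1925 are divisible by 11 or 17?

Multiples of 11: 175. Multiples of 17: 113. Of both (lcm=187): 10.
By inclusion-exclusion: 175 + 113 - 10.

Final answer: 278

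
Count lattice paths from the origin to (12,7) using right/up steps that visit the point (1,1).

Paths (0,0)->(1,1): C(2,1) = 2.
Paths (1,1)->(12,7): C(17,6) = 12376.
By multiplication principle: 2 x 12376.

Final answer: 24752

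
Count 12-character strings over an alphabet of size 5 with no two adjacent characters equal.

Let g(n) count such strings. g(1) = 5, and each valid string of length n-1 extends in 4 ways (any symbol but the last), so g(n) = 4 g(n-1).
Total: g(12) = 5 x 4^11.

Final answer: 5 x 4^{11} = 20971520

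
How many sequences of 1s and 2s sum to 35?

Let f(n) be the number of climbs. Removing the last move (1 or 2 steps) gives f(n) = f(n-1) + f(n-2); base cases f(1)=1, f(2)=2.
Building up term by term: f(1)=1, f(2)=2, f(3)=3, f(4)=5, f(5)=8, f(6)=13, f(7)=21, f(8)=34, f(9)=55, f(10)=89, f(11)=144, f(12)=233, f(13)=377, f(14)=610, f(15)=987, f(16)=1597, f(17)=2584, f(18)=4181, f(19)=6765, f(20)=10946, f(21)=17711, f(22)=28657, f(23)=46368, f(24)=75025, f(25)=121393, f(26)=196418, f(27)=317811, f(28)=514229, f(29)=832040, f(30)=1346269, f(31)=2178309, f(32)=3524578, f(33)=5702887, f(34)=9227465, f(35)=14930352.

Final answer: 14930352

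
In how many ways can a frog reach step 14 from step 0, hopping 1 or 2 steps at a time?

Let f(n) count the ways. The last step is size 1 or 2, so f(n) = f(n-1) + f(n-2) with f(1)=1, f(2)=2.
Iterating the recurrence: f(1)=1, f(2)=2, f(3)=3, f(4)=5, f(5)=8, f(6)=13, f(7)=21, f(8)=34, f(9)=55, f(10)=89, f(11)=144, f(12)=233, f(13)=377, f(14)=610.

Final answer: 610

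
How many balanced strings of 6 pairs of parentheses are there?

This is counted by the nth Catalan number C_n. Here n = 6 (pairs).
C_n = (2n)!/(n!(n+1)!), so C_{6} = 12!/(6! x 7!) = C(12,6)/7 = 924/7.

Final answer: C_{6} = 132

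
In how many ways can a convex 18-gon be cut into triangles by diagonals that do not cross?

This is a standard Catalan-number count: the answer is C_n. Here n = 18 - 2 = 16.
C_n = (2n)!/(n!(n+1)!), so C_{16} = 32!/(16! x 17!) = C(32,16)/17 = 601080390/17.

Final answer: C_{16} = 35357670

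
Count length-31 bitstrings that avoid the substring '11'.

Classify by the final bit: ...0 gives a(n-1) strings, ...01 gives a(n-2) strings. Thus a(n) = a(n-1) + a(n-2) with a(1)=2, a(2)=3.
Building up term by term: a(1)=2, a(2)=3, a(3)=5, a(4)=8, a(5)=13, a(6)=21, a(7)=34, a(8)=55, a(9)=89, a(10)=144, a(11)=233, a(12)=377, a(13)=610, a(14)=987, a(15)=1597, a(16)=2584, a(17)=4181, a(18)=6765, a(19)=10946, a(20)=17711, a(21)=28657, a(22)=46368, a(23)=75025, a(24)=121393, a(25)=196418, a(26)=317811, a(27)=514229, a(28)=832040, a(29)=1346269, a(30)=2178309, a(31)=3524578.

Final answer: 3524578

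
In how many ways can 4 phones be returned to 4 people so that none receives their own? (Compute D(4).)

D(n) = (n-1)(D(n-1) + D(n-2)), D(0)=1, D(1)=0.
D(2) = 1 x (0 + 1) = 1
D(3) = 2 x (1 + 0) = 2
D(4) = 3 x (D(3) + D(2)) = 3 x (2 + 1)

Final answer: D(4) = 9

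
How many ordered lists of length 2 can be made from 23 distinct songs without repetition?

P(23,2) = 23!/(23-2)! = 23!/21!.

Final answer: P(23,2) = 506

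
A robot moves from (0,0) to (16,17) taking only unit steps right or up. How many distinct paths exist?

Each path has 16 right steps and 17 up steps in some order (33 steps total).
Choose which 17 of the 33 steps are up: C(33,17).

Final answer: C(33,17) = 1166803110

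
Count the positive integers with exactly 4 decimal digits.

First digit: 9 choices (1-9). Each of the remaining 3 digits: 10 choices.
Total: 9 x 10^3.

Final answer: 9000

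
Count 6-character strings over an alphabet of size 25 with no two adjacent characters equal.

Let g(n) count such strings. g(1) = 25, and each valid string of length n-1 extends in 24 ways (any symbol but the last), so g(n) = 24 g(n-1).
Total: g(6) = 25 x 24^5.

Final answer: 25 x 24^{5} = 199065600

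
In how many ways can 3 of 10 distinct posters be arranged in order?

P(10,3) = 10!/(10-3)! = 10!/7!.

Final answer: P(10,3) = 720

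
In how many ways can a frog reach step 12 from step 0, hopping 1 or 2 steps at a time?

Let f(n) be the number of climbs. Removing the last move (1 or 2 steps) gives f(n) = f(n-1) + f(n-2); base cases f(1)=1, f(2)=2.
Building up term by term: f(1)=1, f(2)=2, f(3)=3, f(4)=5, f(5)=8, f(6)=13, f(7)=21, f(8)=34, f(9)=55, f(10)=89, f(11)=144, f(12)=233.

Final answer: 233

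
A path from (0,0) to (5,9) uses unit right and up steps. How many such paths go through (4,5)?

Paths (0,0)->(4,5): C(9,5) = 126.
Paths (4,5)->(5,9): C(5,4) = 5.
By multiplication principle: 126 x 5.

Final answer: 630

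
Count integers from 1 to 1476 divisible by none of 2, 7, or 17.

|div by 2|=738, |div by 7|=210, |div by 17|=86.
|div by 2&7|=105, |div by 2&17|=43, |div by 7&17|=12, |div by all|=6.
By inclusion-exclusion, divisible by at least one: 738+210+86-105-43-12+6 = 880.
Not divisible by any: 1476 - 880.

Final answer: 596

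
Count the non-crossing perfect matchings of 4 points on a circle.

This is a standard Catalan-number count: the answer is C_n. Here n = 4/2 = 2.
Using C_0 = 1 and C_(k+1) = C_k x 2(2k+1)/(k+2), build up term by term: C_1=1, C_2=2.

Final answer: C_{2} = 2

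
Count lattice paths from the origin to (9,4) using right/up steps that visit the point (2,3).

Paths (0,0)->(2,3): C(5,3) = 10.
Paths (2,3)->(9,4): C(8,1) = 8.
By multiplication principle: 10 x 8.

Final answer: 80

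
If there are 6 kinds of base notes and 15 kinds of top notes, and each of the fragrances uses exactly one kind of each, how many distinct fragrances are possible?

By the multiplication principle: 6 x 15.

Final answer: 90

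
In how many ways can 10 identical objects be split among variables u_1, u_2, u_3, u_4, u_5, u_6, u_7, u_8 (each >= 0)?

Stars and bars with 10 stars and 7 bars:
C(10+8-1, 8-1) = C(17,7).

Final answer: C(17,7) = 19448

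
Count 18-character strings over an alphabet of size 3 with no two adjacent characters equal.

Let g(n) count such strings. g(1) = 3, and each valid string of length n-1 extends in 2 ways (any symbol but the last), so g(n) = 2 g(n-1).
Total: g(18) = 3 x 2^17.

Final answer: 3 x 2^{17} = 393216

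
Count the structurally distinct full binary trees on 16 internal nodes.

This is counted by the nth Catalan number C_n. Here n = 16.
C_n = C(2n,n) - C(2n,n+1), so C_{16} = C(32,16) - C(32,17) = 601080390 - 565722720.

Final answer: C_{16} = 35357670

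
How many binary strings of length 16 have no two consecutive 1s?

Classify by the final bit: ...0 gives a(n-1) strings, ...01 gives a(n-2) strings. Thus a(n) = a(n-1) + a(n-2) with a(1)=2, a(2)=3.
Building up term by term: a(1)=2, a(2)=3, a(3)=5, a(4)=8, a(5)=13, a(6)=21, a(7)=34, a(8)=55, a(9)=89, a(10)=144, a(11)=233, a(12)=377, a(13)=610, a(14)=987, a(15)=1597, a(16)=2584.

Final answer: 2584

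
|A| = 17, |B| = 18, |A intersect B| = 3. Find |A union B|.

|A union B| = |A| + |B| - |A intersect B| = 17 + 18 - 3.

Final answer: 32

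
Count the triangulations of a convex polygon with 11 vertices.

This is a standard Catalan-number count: the answer is C_n. Here n = 11 - 2 = 9.
C_n = (2n)!/(n!(n+1)!), so C_{9} = 18!/(9! x 10!) = C(18,9)/10 = 48620/10.

Final answer: C_{9} = 4862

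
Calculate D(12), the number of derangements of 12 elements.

Use the recurrence D(n) = (n-1)(D(n-1) + D(n-2)) with D(0)=1, D(1)=0.
Building up: D(2)=1, D(3)=2, D(4)=9, D(5)=44, D(6)=265, D(7)=1854, D(8)=14833, D(9)=133496, D(10)=1334961, D(11)=14684570.
D(12) = 11 x (D(11) + D(10)) = 11 x (14684570 + 1334961).

Final answer: D(12) = 176214841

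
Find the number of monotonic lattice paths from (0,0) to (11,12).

Each path has 11 right steps and 12 up steps in some order (23 steps total).
Choose which 12 of the 23 steps are up: C(23,12).

Final answer: C(23,12) = 1352078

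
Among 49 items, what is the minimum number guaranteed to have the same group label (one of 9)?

There are 9 possible values for group label (one of 9). With 49 items and 9 categories, by pigeonhole: ceiling(49/9).

Final answer: 6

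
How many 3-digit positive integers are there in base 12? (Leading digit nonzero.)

In base 12, the leading digit has 11 choices (1..11); each of the remaining 2 digits has 12 choices.
Total: 11 x 12^2.

Final answer: 1584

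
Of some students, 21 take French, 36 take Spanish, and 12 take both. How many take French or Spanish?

|A union B| = |A| + |B| - |A intersect B| = 21 + 36 - 12.

Final answer: 45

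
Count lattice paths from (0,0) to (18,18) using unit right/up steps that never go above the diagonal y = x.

Total monotonic paths to (18,18): C(36,18) = 9075135300.
A path is bad iff it touches y = x + 1; reflecting its initial segment maps bad paths bijectively onto all paths to (17,19), of which there are C(36,19) = 8597496600.
Valid Dyck paths: 9075135300 - 8597496600.
(These counts are the Catalan numbers.)

Final answer: C_{18} = 477638700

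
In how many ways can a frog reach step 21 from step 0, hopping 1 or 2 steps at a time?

Condition on the final move: it is a 1-step (f(n-1) ways to get there) or a 2-step (f(n-2) ways), so f(n) = f(n-1) + f(n-2), with f(1)=1, f(2)=2.
Building up term by term: f(1)=1, f(2)=2, f(3)=3, f(4)=5, f(5)=8, f(6)=13, f(7)=21, f(8)=34, f(9)=55, f(10)=89, f(11)=144, f(12)=233, f(13)=377, f(14)=610, f(15)=987, f(16)=1597, f(17)=2584, f(18)=4181, f(19)=6765, f(20)=10946, f(21)=17711.

Final answer: 17711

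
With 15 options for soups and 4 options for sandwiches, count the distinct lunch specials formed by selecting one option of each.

By the multiplication principle: 15 x 4.

Final answer: 60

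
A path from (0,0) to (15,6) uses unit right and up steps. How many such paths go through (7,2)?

Paths (0,0)->(7,2): C(9,2) = 36.
Paths (7,2)->(15,6): C(12,4) = 495.
By multiplication principle: 36 x 495.

Final answer: 17820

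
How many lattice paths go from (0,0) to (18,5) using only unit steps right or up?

Each path has 18 right steps and 5 up steps in some order (23 steps total).
Choose which 5 of the 23 steps are up: C(23,5).

Final answer: C(23,5) = 33649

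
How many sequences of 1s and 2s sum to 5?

Let f(n) be the number of climbs. Removing the last move (1 or 2 steps) gives f(n) = f(n-1) + f(n-2); base cases f(1)=1, f(2)=2.
Computing successive values: f(1)=1, f(2)=2, f(3)=3, f(4)=5, f(5)=8.

Final answer: 8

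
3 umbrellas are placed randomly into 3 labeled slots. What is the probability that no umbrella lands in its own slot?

Derangements satisfy D(n) = (n-1)(D(n-1) + D(n-2)), starting from D(0)=1, D(1)=0.
Building up: D(2)=1, D(3)=2.
Total arrangements: 3! = 6.
Probability = D(3)/3! = 1/3.

Final answer: D(3)/3! = 2/6 = 0.333333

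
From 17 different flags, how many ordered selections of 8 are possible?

P(17,8) = 17!/(17-8)! = 17!/9!.

Final answer: P(17,8) = 980179200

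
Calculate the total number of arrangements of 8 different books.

The number of ways to arrange 8 distinct objects is 8!.

Final answer: 8! = 40320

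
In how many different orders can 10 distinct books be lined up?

The number of ways to arrange 10 distinct objects is 10!.

Final answer: 10! = 3628800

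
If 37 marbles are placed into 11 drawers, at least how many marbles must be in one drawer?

By the pigeonhole principle: ceiling(37/11).

Final answer: 4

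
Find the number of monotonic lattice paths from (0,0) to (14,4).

Each path has 14 right steps and 4 up steps in some order (18 steps total).
Choose which 4 of the 18 steps are up: C(18,4).

Final answer: C(18,4) = 3060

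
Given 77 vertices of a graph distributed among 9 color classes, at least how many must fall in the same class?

By pigeonhole with 77 objects and 9 categories: ceiling(77/9).

Final answer: 9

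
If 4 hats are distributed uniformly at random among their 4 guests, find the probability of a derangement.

D(n) = (n-1)(D(n-1) + D(n-2)), D(0)=1, D(1)=0.
Building up: D(2)=1, D(3)=2, D(4)=9.
Total arrangements: 4! = 24.
Probability = D(4)/4! = 3/8.

Final answer: D(4)/4! = 9/24 = 0.375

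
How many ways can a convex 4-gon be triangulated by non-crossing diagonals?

This is counted by the nth Catalan number C_n. Here n = 4 - 2 = 2.
Using C_0 = 1 and C_(k+1) = C_k x 2(2k+1)/(k+2), build up term by term: C_1=1, C_2=2.

Final answer: C_{2} = 2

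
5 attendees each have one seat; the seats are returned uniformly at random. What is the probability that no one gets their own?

Derangements satisfy D(n) = (n-1)(D(n-1) + D(n-2)), starting from D(0)=1, D(1)=0.
Building up: D(2)=1, D(3)=2, D(4)=9, D(5)=44.
Total arrangements: 5! = 120.
Probability = D(5)/5! = 11/30.

Final answer: D(5)/5! = 44/120 = 0.366667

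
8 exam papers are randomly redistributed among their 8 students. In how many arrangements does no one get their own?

Derangements satisfy D(n) = (n-1)(D(n-1) + D(n-2)), starting from D(0)=1, D(1)=0.
D(2) = 1 x (0 + 1) = 1
D(3) = 2 x (1 + 0) = 2
D(4) = 3 x (2 + 1) = 9
D(5) = 4 x (9 + 2) = 44
D(6) = 5 x (44 + 9) = 265
D(7) = 6 x (265 + 44) = 1854
D(8) = 7 x (D(7) + D(6)) = 7 x (1854 + 265)

Final answer: D(8) = 14833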